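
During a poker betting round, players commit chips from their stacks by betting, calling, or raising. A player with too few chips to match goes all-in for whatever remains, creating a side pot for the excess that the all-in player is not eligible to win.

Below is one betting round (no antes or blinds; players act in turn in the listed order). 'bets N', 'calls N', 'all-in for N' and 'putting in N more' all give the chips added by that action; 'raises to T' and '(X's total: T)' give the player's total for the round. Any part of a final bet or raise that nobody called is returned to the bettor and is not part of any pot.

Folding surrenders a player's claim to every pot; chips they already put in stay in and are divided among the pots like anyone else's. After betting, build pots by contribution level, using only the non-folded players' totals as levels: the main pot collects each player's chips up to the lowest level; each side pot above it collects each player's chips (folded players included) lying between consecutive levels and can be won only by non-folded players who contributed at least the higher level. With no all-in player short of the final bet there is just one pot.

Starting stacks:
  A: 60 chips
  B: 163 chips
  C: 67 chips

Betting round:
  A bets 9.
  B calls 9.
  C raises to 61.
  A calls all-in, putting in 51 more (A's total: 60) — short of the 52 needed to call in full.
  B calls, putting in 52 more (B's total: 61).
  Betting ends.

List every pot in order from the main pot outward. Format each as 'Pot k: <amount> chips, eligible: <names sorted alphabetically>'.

Pot 1: 180 chips, eligible: A, B, C
Pot 2: 2 chips, eligible: B, C

Derivation:
Contributions: A=60, B=61, C=61
Pot levels (distinct totals of non-folded players): 60, 61
Layer 1-60: 60 each from A, B, C = 60*3 = 180 chips; eligible A, B, C
Layer 61-61: 1 each from B, C = 1*2 = 2 chips; eligible B, C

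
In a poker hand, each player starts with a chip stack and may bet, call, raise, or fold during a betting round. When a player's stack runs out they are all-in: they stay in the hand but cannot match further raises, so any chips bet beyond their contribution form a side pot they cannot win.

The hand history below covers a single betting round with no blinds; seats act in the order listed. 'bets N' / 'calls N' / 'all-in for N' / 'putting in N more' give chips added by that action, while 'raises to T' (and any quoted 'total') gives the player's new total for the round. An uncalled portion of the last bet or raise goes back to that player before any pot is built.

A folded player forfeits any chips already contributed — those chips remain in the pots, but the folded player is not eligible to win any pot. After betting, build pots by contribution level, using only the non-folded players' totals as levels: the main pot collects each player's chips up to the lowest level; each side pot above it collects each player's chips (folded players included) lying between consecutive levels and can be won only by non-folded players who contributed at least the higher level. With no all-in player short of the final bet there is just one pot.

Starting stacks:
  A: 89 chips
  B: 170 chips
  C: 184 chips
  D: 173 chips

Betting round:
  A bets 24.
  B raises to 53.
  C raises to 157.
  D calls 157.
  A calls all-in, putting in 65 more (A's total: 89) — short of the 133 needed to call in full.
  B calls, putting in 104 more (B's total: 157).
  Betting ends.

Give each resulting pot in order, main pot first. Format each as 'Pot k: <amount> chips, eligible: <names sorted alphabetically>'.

Pot 1: 356 chips, eligible: A, B, C, D
Pot 2: 204 chips, eligible: B, C, D

Derivation:
Contributions: A=89, B=157, C=157, D=157
Pot levels (distinct totals of non-folded players): 89, 157
Layer 1-89: 89 each from A, B, C, D = 89*4 = 356 chips; eligible A, B, C, D
Layer 90-157: 68 each from B, C, D = 68*3 = 204 chips; eligible B, C, D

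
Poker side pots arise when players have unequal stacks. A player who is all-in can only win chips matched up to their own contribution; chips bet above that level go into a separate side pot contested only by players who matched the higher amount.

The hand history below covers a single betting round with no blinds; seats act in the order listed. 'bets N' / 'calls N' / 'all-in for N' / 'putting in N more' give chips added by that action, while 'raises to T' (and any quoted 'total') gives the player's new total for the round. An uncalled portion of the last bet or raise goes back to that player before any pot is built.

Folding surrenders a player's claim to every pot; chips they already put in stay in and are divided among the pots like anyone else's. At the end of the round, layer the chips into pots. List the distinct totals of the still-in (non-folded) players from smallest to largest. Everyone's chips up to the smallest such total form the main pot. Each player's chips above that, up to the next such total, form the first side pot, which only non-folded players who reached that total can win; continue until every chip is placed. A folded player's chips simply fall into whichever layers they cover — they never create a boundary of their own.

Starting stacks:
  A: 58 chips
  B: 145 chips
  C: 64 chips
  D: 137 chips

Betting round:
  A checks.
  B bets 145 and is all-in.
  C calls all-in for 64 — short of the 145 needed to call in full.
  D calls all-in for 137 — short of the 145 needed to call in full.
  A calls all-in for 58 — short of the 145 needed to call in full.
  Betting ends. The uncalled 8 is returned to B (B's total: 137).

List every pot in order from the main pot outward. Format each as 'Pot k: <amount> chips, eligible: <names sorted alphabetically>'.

Contributions (after 8 returned to B): A=58, B=137, C=64, D=137
Pot levels (distinct totals of non-folded players): 58, 64, 137
Layer 1-58: 58 each from A, B, C, D = 58*4 = 232 chips; eligible A, B, C, D
Layer 59-64: 6 each from B, C, D = 6*3 = 18 chips; eligible B, C, D
Layer 65-137: 73 each from B, D = 73*2 = 146 chips; eligible B, D

Pot 1: 232 chips, eligible: A, B, C, D
Pot 2: 18 chips, eligible: B, C, D
Pot 3: 146 chips, eligible: B, D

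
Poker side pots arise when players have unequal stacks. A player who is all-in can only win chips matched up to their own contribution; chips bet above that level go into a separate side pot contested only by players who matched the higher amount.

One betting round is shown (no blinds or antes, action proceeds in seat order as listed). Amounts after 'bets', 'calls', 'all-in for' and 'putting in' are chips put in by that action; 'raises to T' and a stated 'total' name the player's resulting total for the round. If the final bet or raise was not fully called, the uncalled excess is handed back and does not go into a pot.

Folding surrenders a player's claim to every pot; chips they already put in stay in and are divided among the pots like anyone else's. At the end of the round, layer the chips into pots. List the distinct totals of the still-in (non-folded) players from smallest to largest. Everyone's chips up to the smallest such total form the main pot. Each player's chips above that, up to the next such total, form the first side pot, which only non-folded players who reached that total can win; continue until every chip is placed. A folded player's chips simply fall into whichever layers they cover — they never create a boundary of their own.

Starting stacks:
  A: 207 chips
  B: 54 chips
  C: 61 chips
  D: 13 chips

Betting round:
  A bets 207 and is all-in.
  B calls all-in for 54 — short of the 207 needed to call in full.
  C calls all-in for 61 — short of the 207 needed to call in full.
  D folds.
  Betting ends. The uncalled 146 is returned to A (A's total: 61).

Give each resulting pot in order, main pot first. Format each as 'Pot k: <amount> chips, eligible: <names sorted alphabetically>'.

Contributions (after 146 returned to A): A=61, B=54, C=61
Folded: D
Pot levels (distinct totals of non-folded players): 54, 61
Layer 1-54: 54 each from A, B, C = 54*3 = 162 chips; eligible A, B, C
Layer 55-61: 7 each from A, C = 7*2 = 14 chips; eligible A, C

Pot 1: 162 chips, eligible: A, B, C
Pot 2: 14 chips, eligible: A, C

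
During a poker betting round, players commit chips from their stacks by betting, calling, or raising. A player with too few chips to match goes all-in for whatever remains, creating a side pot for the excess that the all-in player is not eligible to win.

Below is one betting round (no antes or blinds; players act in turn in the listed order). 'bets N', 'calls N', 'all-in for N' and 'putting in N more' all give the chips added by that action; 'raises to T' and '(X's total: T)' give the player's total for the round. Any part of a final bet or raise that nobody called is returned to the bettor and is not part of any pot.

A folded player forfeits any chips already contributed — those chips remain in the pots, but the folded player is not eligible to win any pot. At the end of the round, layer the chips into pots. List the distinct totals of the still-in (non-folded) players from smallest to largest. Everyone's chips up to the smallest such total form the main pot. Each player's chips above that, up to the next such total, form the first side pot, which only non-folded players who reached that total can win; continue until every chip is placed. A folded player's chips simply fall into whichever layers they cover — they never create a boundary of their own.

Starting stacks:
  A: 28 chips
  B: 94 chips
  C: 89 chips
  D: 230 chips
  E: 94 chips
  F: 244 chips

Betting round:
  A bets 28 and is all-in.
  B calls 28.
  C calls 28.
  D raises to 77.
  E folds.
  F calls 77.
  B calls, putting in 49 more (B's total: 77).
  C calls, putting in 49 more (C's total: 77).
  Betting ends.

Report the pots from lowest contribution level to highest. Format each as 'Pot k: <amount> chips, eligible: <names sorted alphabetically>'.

Pot 1: 140 chips, eligible: A, B, C, D, F
Pot 2: 196 chips, eligible: B, C, D, F

Derivation:
Contributions: A=28, B=77, C=77, D=77, F=77
Folded: E
Pot levels (distinct totals of non-folded players): 28, 77
Layer 1-28: 28 each from A, B, C, D, F = 28*5 = 140 chips; eligible A, B, C, D, F
Layer 29-77: 49 each from B, C, D, F = 49*4 = 196 chips; eligible B, C, D, F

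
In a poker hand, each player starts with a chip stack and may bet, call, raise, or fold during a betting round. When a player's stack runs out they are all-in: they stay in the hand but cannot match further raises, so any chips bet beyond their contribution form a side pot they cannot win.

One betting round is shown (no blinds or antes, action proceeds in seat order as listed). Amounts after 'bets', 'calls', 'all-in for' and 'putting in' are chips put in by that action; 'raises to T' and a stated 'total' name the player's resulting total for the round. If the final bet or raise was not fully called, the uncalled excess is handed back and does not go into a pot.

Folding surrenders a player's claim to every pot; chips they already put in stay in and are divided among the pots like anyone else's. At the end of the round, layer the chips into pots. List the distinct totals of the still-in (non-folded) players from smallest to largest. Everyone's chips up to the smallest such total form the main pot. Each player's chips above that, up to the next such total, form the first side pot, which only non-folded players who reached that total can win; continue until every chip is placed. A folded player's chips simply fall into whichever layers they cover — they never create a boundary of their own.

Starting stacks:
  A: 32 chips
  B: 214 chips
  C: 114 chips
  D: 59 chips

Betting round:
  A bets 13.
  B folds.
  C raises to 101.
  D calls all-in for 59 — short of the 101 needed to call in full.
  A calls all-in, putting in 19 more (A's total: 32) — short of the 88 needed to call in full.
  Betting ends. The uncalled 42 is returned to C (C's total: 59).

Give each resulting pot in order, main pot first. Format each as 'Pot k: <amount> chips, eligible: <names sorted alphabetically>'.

Pot 1: 96 chips, eligible: A, C, D
Pot 2: 54 chips, eligible: C, D

Derivation:
Contributions (after 42 returned to C): A=32, C=59, D=59
Folded: B
Pot levels (distinct totals of non-folded players): 32, 59
Layer 1-32: 32 each from A, C, D = 32*3 = 96 chips; eligible A, C, D
Layer 33-59: 27 each from C, D = 27*2 = 54 chips; eligible C, D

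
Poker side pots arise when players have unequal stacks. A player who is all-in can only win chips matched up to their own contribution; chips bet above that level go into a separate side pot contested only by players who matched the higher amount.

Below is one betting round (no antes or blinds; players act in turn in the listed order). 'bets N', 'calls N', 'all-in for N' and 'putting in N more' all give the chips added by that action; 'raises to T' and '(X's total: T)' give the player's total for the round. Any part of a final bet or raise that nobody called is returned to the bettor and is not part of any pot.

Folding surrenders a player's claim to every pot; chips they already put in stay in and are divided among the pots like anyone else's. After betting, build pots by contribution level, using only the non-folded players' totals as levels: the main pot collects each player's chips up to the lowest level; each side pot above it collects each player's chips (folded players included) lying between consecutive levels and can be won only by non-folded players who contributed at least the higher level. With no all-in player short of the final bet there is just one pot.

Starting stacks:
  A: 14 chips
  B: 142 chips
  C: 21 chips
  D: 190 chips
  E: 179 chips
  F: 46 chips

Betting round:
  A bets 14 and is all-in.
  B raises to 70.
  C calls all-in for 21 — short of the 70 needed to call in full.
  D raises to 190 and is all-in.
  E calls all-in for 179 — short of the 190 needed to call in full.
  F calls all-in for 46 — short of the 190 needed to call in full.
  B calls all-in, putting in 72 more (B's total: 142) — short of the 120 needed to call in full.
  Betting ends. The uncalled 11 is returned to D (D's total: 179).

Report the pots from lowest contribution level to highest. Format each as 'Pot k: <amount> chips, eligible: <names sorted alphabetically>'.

Contributions (after 11 returned to D): A=14, B=142, C=21, D=179, E=179, F=46
Pot levels (distinct totals of non-folded players): 14, 21, 46, 142, 179
Layer 1-14: 14 each from A, B, C, D, E, F = 14*6 = 84 chips; eligible A, B, C, D, E, F
Layer 15-21: 7 each from B, C, D, E, F = 7*5 = 35 chips; eligible B, C, D, E, F
Layer 22-46: 25 each from B, D, E, F = 25*4 = 100 chips; eligible B, D, E, F
Layer 47-142: 96 each from B, D, E = 96*3 = 288 chips; eligible B, D, E
Layer 143-179: 37 each from D, E = 37*2 = 74 chips; eligible D, E

Pot 1: 84 chips, eligible: A, B, C, D, E, F
Pot 2: 35 chips, eligible: B, C, D, E, F
Pot 3: 100 chips, eligible: B, D, E, F
Pot 4: 288 chips, eligible: B, D, E
Pot 5: 74 chips, eligible: D, E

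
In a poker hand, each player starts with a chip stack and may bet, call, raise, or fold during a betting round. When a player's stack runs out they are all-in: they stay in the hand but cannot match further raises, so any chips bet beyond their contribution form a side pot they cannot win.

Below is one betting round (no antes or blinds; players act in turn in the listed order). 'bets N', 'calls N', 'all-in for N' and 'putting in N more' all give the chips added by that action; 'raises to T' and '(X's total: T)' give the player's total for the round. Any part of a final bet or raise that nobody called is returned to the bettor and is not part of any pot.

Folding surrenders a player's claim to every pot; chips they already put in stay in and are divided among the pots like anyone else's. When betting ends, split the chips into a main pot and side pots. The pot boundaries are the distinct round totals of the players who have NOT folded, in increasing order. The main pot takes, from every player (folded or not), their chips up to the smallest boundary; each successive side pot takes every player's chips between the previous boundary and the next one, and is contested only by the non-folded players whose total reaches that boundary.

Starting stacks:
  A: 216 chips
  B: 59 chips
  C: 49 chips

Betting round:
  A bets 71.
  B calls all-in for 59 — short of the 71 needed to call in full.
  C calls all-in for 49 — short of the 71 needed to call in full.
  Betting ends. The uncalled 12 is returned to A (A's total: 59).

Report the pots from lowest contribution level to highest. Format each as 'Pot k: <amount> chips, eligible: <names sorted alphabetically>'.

Pot 1: 147 chips, eligible: A, B, C
Pot 2: 20 chips, eligible: A, B

Derivation:
Contributions (after 12 returned to A): A=59, B=59, C=49
Pot levels (distinct totals of non-folded players): 49, 59
Layer 1-49: 49 each from A, B, C = 49*3 = 147 chips; eligible A, B, C
Layer 50-59: 10 each from A, B = 10*2 = 20 chips; eligible A, B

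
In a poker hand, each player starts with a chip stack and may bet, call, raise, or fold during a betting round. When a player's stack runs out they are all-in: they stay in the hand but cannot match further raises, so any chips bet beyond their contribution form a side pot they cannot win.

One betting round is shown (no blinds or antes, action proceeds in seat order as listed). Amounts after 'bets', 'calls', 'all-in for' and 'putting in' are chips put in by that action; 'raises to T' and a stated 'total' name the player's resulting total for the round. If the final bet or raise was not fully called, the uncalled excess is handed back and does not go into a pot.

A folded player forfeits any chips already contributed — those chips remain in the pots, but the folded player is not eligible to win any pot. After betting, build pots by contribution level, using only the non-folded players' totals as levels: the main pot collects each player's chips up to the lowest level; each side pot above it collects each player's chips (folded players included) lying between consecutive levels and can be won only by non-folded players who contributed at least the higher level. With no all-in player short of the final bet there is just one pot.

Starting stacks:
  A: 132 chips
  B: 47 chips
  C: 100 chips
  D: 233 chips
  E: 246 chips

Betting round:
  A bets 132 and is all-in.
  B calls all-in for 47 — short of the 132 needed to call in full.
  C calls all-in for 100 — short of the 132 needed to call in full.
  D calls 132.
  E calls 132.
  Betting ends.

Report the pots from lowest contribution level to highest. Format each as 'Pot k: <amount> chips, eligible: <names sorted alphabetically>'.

Contributions: A=132, B=47, C=100, D=132, E=132
Pot levels (distinct totals of non-folded players): 47, 100, 132
Layer 1-47: 47 each from A, B, C, D, E = 47*5 = 235 chips; eligible A, B, C, D, E
Layer 48-100: 53 each from A, C, D, E = 53*4 = 212 chips; eligible A, C, D, E
Layer 101-132: 32 each from A, D, E = 32*3 = 96 chips; eligible A, D, E

Pot 1: 235 chips, eligible: A, B, C, D, E
Pot 2: 212 chips, eligible: A, C, D, E
Pot 3: 96 chips, eligible: A, D, E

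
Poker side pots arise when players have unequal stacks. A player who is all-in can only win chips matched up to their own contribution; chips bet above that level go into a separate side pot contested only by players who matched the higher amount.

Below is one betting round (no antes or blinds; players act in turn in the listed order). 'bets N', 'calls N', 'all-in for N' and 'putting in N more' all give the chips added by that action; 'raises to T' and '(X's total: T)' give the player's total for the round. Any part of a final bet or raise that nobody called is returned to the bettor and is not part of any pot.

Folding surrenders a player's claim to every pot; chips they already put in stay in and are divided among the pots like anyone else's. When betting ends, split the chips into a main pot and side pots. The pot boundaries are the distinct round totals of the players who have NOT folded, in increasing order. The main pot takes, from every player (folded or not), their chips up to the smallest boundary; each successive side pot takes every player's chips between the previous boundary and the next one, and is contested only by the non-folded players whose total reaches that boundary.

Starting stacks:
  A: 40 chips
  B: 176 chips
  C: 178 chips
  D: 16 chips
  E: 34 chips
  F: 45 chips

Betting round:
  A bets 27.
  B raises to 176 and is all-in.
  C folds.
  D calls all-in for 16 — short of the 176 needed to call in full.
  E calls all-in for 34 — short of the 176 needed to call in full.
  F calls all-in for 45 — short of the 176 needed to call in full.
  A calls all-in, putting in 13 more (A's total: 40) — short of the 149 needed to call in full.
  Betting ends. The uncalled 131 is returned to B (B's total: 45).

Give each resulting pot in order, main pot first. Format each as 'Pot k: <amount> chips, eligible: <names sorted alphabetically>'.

Contributions (after 131 returned to B): A=40, B=45, D=16, E=34, F=45
Folded: C
Pot levels (distinct totals of non-folded players): 16, 34, 40, 45
Layer 1-16: 16 each from A, B, D, E, F = 16*5 = 80 chips; eligible A, B, D, E, F
Layer 17-34: 18 each from A, B, E, F = 18*4 = 72 chips; eligible A, B, E, F
Layer 35-40: 6 each from A, B, F = 6*3 = 18 chips; eligible A, B, F
Layer 41-45: 5 each from B, F = 5*2 = 10 chips; eligible B, F

Pot 1: 80 chips, eligible: A, B, D, E, F
Pot 2: 72 chips, eligible: A, B, E, F
Pot 3: 18 chips, eligible: A, B, F
Pot 4: 10 chips, eligible: B, F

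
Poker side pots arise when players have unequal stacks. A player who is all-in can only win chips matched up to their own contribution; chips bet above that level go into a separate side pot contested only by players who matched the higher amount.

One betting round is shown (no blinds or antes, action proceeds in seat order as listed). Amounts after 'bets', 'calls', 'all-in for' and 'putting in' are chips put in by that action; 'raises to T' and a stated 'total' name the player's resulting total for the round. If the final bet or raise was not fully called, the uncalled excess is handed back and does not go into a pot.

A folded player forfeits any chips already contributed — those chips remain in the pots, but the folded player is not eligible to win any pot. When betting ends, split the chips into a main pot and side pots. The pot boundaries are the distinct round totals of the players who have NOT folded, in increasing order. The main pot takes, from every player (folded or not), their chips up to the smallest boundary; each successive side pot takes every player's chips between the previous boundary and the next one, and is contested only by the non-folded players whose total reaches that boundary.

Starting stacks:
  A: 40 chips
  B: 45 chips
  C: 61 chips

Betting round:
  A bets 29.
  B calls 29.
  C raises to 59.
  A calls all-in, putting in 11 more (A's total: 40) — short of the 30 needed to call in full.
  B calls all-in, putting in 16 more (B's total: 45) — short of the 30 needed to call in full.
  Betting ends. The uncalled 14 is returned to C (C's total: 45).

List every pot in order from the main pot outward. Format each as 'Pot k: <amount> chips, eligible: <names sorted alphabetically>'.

Pot 1: 120 chips, eligible: A, B, C
Pot 2: 10 chips, eligible: B, C

Derivation:
Contributions (after 14 returned to C): A=40, B=45, C=45
Pot levels (distinct totals of non-folded players): 40, 45
Layer 1-40: 40 each from A, B, C = 40*3 = 120 chips; eligible A, B, C
Layer 41-45: 5 each from B, C = 5*2 = 10 chips; eligible B, C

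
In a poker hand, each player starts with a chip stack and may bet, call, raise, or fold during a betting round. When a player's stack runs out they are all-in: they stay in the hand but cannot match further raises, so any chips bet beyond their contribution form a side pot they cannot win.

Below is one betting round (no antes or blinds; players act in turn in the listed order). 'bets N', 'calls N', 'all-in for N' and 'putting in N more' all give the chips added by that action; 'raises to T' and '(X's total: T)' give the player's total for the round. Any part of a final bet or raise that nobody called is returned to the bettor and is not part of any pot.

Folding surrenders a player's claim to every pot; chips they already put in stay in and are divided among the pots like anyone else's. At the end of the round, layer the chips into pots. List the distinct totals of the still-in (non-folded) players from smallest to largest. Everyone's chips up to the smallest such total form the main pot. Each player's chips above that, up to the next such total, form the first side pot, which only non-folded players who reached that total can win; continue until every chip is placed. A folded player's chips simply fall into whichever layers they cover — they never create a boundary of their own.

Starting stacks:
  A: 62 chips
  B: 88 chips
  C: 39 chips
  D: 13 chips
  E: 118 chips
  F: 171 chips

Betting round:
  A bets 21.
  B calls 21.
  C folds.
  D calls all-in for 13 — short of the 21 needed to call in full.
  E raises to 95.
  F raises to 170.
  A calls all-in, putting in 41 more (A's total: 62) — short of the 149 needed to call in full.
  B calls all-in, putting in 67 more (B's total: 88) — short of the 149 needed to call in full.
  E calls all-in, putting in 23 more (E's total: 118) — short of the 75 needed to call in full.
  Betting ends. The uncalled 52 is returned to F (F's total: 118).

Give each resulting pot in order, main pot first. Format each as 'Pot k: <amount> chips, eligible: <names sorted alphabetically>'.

Contributions (after 52 returned to F): A=62, B=88, D=13, E=118, F=118
Folded: C
Pot levels (distinct totals of non-folded players): 13, 62, 88, 118
Layer 1-13: 13 each from A, B, D, E, F = 13*5 = 65 chips; eligible A, B, D, E, F
Layer 14-62: 49 each from A, B, E, F = 49*4 = 196 chips; eligible A, B, E, F
Layer 63-88: 26 each from B, E, F = 26*3 = 78 chips; eligible B, E, F
Layer 89-118: 30 each from E, F = 30*2 = 60 chips; eligible E, F

Pot 1: 65 chips, eligible: A, B, D, E, F
Pot 2: 196 chips, eligible: A, B, E, F
Pot 3: 78 chips, eligible: B, E, F
Pot 4: 60 chips, eligible: E, F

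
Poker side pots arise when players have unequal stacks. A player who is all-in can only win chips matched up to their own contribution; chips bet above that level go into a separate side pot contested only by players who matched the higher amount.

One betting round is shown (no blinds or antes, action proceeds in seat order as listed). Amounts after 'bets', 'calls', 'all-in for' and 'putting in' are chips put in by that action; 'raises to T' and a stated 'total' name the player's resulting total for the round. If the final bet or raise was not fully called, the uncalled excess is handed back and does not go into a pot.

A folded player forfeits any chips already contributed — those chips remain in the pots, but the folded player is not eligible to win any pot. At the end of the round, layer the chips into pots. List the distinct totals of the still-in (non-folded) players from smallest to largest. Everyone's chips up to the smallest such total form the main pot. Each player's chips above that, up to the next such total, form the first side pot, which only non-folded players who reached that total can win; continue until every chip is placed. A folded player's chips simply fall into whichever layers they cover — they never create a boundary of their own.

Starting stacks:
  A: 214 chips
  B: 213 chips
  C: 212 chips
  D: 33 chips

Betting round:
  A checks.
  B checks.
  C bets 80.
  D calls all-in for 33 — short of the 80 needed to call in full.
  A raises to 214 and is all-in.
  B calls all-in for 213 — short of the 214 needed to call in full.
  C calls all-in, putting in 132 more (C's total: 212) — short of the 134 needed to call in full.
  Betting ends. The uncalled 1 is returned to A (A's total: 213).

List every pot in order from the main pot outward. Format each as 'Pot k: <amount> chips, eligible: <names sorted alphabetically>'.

Pot 1: 132 chips, eligible: A, B, C, D
Pot 2: 537 chips, eligible: A, B, C
Pot 3: 2 chips, eligible: A, B

Derivation:
Contributions (after 1 returned to A): A=213, B=213, C=212, D=33
Pot levels (distinct totals of non-folded players): 33, 212, 213
Layer 1-33: 33 each from A, B, C, D = 33*4 = 132 chips; eligible A, B, C, D
Layer 34-212: 179 each from A, B, C = 179*3 = 537 chips; eligible A, B, C
Layer 213-213: 1 each from A, B = 1*2 = 2 chips; eligible A, B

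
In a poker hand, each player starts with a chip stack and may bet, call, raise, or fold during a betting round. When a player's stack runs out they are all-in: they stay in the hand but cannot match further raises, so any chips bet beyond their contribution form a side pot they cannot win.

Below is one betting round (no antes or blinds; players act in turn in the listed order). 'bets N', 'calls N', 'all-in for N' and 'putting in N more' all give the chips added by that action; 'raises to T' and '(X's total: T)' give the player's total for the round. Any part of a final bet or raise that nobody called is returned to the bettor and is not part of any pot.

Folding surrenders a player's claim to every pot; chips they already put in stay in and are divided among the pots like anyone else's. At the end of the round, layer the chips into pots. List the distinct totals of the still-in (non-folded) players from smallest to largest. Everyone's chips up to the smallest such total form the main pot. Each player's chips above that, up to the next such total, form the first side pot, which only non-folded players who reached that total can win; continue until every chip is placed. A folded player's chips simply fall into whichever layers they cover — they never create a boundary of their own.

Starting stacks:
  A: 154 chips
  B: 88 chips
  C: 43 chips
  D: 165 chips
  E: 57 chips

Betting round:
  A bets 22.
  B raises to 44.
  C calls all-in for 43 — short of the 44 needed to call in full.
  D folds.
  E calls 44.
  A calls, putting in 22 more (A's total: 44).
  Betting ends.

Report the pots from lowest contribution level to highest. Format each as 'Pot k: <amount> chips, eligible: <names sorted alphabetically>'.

Contributions: A=44, B=44, C=43, E=44
Folded: D
Pot levels (distinct totals of non-folded players): 43, 44
Layer 1-43: 43 each from A, B, C, E = 43*4 = 172 chips; eligible A, B, C, E
Layer 44-44: 1 each from A, B, E = 1*3 = 3 chips; eligible A, B, E

Pot 1: 172 chips, eligible: A, B, C, E
Pot 2: 3 chips, eligible: A, B, E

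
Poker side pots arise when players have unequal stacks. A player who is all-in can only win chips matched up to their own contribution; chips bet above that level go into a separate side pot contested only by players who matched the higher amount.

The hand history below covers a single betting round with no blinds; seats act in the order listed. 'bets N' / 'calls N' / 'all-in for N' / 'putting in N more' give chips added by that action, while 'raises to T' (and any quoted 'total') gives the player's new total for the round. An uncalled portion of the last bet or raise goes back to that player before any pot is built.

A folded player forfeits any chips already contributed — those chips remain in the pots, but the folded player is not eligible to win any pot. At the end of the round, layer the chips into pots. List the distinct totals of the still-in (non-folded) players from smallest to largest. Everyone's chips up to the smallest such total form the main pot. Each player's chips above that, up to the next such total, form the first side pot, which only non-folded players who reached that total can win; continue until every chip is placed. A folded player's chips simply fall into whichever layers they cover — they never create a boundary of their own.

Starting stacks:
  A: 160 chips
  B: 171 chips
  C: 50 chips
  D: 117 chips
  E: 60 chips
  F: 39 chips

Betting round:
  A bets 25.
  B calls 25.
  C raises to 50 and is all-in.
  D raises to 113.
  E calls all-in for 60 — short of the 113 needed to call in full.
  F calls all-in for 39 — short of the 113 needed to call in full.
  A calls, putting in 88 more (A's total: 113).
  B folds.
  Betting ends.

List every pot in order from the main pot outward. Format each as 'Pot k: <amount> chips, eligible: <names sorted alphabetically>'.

Pot 1: 220 chips, eligible: A, C, D, E, F
Pot 2: 44 chips, eligible: A, C, D, E
Pot 3: 30 chips, eligible: A, D, E
Pot 4: 106 chips, eligible: A, D

Derivation:
Contributions: A=113, B=25, C=50, D=113, E=60, F=39
Folded: B
Pot levels (distinct totals of non-folded players): 39, 50, 60, 113
Layer 1-39: A 39 + B 25 + C 39 + D 39 + E 39 + F 39 = 220 chips; eligible A, C, D, E, F
Layer 40-50: 11 each from A, C, D, E = 11*4 = 44 chips; eligible A, C, D, E
Layer 51-60: 10 each from A, D, E = 10*3 = 30 chips; eligible A, D, E
Layer 61-113: 53 each from A, D = 53*2 = 106 chips; eligible A, D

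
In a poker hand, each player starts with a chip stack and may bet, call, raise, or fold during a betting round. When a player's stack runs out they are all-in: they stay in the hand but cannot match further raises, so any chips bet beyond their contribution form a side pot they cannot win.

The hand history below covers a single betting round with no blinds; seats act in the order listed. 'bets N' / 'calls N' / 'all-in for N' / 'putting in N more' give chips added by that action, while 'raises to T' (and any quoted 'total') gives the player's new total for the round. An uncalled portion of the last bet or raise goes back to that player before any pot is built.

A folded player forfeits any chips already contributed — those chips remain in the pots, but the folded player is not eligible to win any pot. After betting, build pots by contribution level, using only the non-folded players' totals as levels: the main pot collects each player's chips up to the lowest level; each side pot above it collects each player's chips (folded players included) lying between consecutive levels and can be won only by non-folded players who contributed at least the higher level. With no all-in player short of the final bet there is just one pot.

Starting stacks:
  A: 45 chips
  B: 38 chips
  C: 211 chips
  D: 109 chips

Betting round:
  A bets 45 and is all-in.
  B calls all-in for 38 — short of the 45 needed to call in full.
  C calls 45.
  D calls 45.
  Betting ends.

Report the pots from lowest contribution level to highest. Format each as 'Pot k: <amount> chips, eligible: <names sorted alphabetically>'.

Contributions: A=45, B=38, C=45, D=45
Pot levels (distinct totals of non-folded players): 38, 45
Layer 1-38: 38 each from A, B, C, D = 38*4 = 152 chips; eligible A, B, C, D
Layer 39-45: 7 each from A, C, D = 7*3 = 21 chips; eligible A, C, D

Pot 1: 152 chips, eligible: A, B, C, D
Pot 2: 21 chips, eligible: A, C, D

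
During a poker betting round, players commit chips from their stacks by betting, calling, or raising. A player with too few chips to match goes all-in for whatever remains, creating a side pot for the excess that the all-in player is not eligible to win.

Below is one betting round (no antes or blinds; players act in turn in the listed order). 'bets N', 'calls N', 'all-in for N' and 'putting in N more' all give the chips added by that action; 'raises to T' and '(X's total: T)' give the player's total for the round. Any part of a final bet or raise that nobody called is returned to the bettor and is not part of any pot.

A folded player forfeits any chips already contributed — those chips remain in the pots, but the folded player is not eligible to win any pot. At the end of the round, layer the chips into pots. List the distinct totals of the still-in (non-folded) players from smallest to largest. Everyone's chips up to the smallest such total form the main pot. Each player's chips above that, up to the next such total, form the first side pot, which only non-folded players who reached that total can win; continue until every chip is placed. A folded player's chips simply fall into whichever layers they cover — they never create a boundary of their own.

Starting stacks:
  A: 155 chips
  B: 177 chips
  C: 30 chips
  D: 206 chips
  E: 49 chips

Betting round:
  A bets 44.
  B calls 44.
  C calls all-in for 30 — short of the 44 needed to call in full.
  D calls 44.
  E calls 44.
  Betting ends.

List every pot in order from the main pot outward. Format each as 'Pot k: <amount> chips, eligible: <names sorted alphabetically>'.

Contributions: A=44, B=44, C=30, D=44, E=44
Pot levels (distinct totals of non-folded players): 30, 44
Layer 1-30: 30 each from A, B, C, D, E = 30*5 = 150 chips; eligible A, B, C, D, E
Layer 31-44: 14 each from A, B, D, E = 14*4 = 56 chips; eligible A, B, D, E

Pot 1: 150 chips, eligible: A, B, C, D, E
Pot 2: 56 chips, eligible: A, B, D, E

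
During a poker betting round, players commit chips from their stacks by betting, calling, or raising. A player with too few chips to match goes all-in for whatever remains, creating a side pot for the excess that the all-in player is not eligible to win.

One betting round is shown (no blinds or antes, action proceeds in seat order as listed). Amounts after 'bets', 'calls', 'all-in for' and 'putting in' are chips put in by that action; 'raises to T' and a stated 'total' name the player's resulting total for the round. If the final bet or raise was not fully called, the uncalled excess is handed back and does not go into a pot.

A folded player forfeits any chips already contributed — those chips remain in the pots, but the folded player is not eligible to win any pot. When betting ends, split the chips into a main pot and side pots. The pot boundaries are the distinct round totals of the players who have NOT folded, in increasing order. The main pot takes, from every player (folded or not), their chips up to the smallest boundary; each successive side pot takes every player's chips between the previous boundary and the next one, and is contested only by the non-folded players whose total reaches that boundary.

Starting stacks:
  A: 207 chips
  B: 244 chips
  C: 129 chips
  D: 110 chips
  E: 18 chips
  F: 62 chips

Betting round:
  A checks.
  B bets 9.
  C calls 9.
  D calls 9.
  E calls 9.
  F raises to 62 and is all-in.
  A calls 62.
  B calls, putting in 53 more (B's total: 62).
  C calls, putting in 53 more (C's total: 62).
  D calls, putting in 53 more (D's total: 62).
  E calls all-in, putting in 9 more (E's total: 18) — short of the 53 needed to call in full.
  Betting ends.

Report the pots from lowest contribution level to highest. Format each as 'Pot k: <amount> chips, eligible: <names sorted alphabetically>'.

Pot 1: 108 chips, eligible: A, B, C, D, E, F
Pot 2: 220 chips, eligible: A, B, C, D, F

Derivation:
Contributions: A=62, B=62, C=62, D=62, E=18, F=62
Pot levels (distinct totals of non-folded players): 18, 62
Layer 1-18: 18 each from A, B, C, D, E, F = 18*6 = 108 chips; eligible A, B, C, D, E, F
Layer 19-62: 44 each from A, B, C, D, F = 44*5 = 220 chips; eligible A, B, C, D, F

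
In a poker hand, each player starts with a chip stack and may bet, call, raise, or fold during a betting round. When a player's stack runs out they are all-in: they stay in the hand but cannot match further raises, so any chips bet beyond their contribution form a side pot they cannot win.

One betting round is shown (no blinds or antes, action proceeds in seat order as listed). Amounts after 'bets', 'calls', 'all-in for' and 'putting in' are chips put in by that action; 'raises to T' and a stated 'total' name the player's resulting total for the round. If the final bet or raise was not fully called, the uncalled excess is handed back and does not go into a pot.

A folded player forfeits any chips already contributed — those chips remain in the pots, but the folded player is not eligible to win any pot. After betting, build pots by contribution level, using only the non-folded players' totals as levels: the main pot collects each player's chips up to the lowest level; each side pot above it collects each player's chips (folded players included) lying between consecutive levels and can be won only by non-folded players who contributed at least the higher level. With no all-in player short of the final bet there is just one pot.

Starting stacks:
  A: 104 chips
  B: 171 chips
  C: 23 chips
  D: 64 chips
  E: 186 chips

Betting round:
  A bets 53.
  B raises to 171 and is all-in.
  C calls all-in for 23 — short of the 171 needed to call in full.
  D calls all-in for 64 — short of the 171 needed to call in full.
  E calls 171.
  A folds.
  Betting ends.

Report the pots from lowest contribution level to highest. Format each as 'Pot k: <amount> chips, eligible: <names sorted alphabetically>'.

Contributions: A=53, B=171, C=23, D=64, E=171
Folded: A
Pot levels (distinct totals of non-folded players): 23, 64, 171
Layer 1-23: 23 each from A, B, C, D, E = 23*5 = 115 chips; eligible B, C, D, E
Layer 24-64: A 30 + B 41 + D 41 + E 41 = 153 chips; eligible B, D, E
Layer 65-171: 107 each from B, E = 107*2 = 214 chips; eligible B, E

Pot 1: 115 chips, eligible: B, C, D, E
Pot 2: 153 chips, eligible: B, D, E
Pot 3: 214 chips, eligible: B, E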